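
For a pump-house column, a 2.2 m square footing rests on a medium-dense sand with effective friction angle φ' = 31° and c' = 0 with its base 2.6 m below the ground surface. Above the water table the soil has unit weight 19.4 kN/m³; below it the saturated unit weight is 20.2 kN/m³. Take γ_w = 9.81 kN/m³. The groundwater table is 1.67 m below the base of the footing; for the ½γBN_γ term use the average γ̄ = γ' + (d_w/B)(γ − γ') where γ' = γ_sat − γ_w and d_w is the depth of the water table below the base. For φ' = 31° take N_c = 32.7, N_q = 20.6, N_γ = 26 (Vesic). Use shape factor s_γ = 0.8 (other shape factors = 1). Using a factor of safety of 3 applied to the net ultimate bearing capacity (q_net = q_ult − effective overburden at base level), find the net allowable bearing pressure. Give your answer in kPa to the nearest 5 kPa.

Overburden at base level: q = 19.4 × 2.6 = 50.44 kPa.
The water table is 1.67 m below the base (< B = 2.2 m), so the ½γBN_γ term uses γ̄ = γ' + (d_w/B)(γ − γ') = 10.39 + (1.67/2.2)(19.4 − 10.39) = 17.229 kN/m³.
Surcharge term q·N_q = 50.44 × 20.6 = 1039.1 kPa; self-weight term 0.5·γ·B·N_γ·s_γ = 0.5 × 17.229 × 2.2 × 26 × 0.8 = 394.21 kPa.
q_ult = 1039.1 + 394.21 = 1433.3 kPa.
Net ultimate: q_net = 1433.3 − 50.44 = 1382.8 kPa.
q_all(net) = 1382.8 / 3 = 460.94 kPa.

q_all(net) ≈ 460 kPa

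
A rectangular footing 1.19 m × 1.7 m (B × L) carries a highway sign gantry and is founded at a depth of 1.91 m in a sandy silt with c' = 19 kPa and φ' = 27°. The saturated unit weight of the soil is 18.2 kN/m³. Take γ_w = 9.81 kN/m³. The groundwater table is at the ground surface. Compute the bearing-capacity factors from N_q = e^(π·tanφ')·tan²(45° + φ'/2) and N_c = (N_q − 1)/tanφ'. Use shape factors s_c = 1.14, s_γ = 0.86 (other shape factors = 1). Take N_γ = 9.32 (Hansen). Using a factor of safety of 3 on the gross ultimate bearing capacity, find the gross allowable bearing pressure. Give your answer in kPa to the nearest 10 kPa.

q_all ≈ 260 kPa

N_q = e^(π·tan27°)·tan²(58.5°) = 13.2; N_c = (N_q − 1)/tanφ' = 23.94.
γ' = 18.2 − 9.81 = 8.39 kN/m³ (submerged throughout). q = 8.39 × 1.91 = 16.025 kPa; the same γ' applies in the ½γBN_γ term.
c·N_c·s_c = 19 × 23.942 × 1.14 = 518.59 kPa
q·N_q = 16.025 × 13.199 = 211.52 kPa
0.5·γ·B·N_γ·s_γ = 0.5 × 8.39 × 1.19 × 9.32 × 0.86 = 40.012 kPa
q_ult = 518.59 + 211.52 + 40.012 = 770.11 kPa.
q_all = 770.11 / 3 = 256.7 kPa.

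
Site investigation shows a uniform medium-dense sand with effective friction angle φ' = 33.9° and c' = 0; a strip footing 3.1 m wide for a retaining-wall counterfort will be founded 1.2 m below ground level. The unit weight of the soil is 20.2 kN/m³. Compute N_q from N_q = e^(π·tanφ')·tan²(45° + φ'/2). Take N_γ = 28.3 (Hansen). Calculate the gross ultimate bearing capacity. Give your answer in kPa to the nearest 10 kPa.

q_ult ≈ 1590 kPa

tan33.9° = 0.672, so N_q = e^(π×0.672)·tan²(61.95°) = 8.257 × 3.522 = 29.08.
Effective surcharge at the founding depth q = γ·D_f = 20.2 × 1.2 = 24.24 kPa.
q_ult = q·N_q + 0.5·γ·B·N_γ
     = 24.24 × 29.083 + 0.5 × 20.2 × 3.1 × 28.3
     = 704.98 + 886.07 = 1591.1 kPa.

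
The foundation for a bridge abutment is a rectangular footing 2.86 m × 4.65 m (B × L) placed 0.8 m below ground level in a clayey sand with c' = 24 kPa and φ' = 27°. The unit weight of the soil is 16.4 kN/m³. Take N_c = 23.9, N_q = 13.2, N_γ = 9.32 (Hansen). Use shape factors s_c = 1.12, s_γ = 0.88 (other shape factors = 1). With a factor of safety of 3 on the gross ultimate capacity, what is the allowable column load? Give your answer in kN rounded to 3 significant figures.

Overburden at base level: q = 16.4 × 0.8 = 13.12 kPa.
Cohesion term c·N_c·s_c = 24 × 23.9 × 1.12 = 642.43 kPa; surcharge term q·N_q = 13.12 × 13.2 = 173.18 kPa; self-weight term 0.5·γ·B·N_γ·s_γ = 0.5 × 16.4 × 2.86 × 9.32 × 0.88 = 192.34 kPa.
q_ult = 642.43 + 173.18 + 192.34 = 1008 kPa.
Gross allowable pressure q_all = 1008 / 3 = 335.99 kPa.
Footing area = 13.299 m², so allowable column load = 335.99 × 13.299 = 4468.3 kN.

P_all ≈ 4470 kN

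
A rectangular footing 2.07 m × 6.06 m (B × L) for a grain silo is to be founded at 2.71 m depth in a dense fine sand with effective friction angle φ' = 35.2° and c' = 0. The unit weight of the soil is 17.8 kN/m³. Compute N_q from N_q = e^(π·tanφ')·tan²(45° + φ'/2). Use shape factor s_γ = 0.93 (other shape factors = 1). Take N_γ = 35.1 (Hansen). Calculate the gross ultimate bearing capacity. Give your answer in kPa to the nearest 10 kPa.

tan35.2° = 0.7054, so N_q = e^(π×0.7054)·tan²(62.6°) = 9.172 × 3.722 = 34.14.
Effective surcharge at the founding depth q = γ·D_f = 17.8 × 2.71 = 48.238 kPa.
q_ult = q·N_q + 0.5·γ·B·N_γ·s_γ
     = 48.238 × 34.136 + 0.5 × 17.8 × 2.07 × 35.1 × 0.93
     = 1646.7 + 601.38 = 2248 kPa.

q_ult ≈ 2250 kPa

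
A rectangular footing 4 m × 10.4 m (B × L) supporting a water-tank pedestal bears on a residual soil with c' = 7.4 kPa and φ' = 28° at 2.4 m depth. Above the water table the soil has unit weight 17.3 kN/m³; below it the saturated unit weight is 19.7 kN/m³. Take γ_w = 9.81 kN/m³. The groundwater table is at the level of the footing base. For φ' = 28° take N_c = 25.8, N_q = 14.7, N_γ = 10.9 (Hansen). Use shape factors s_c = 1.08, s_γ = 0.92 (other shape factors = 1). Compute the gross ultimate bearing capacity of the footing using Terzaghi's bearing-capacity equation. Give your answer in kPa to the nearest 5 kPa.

Effective surcharge at the founding depth q = γ·D_f = 17.3 × 2.4 = 41.52 kPa.
The water table coincides with the base, so in the self-weight term γ → γ' = 9.89 kN/m³.
q_ult = c·N_c·s_c + q·N_q + 0.5·γ·B·N_γ·s_γ
     = 7.4 × 25.8 × 1.08 + 41.52 × 14.7 + 0.5 × 9.89 × 4 × 10.9 × 0.92
     = 206.19 + 610.34 + 198.35 = 1014.9 kPa.

q_ult ≈ 1015 kPa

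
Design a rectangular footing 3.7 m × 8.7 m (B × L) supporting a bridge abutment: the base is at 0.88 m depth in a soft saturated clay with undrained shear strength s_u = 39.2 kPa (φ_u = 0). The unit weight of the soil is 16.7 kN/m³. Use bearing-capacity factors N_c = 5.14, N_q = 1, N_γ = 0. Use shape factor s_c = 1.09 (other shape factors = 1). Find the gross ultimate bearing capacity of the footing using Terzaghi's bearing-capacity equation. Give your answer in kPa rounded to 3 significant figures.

q = γ·D_f = 16.7 × 0.88 = 14.696 kPa.
c·N_c·s_c = 39.2 × 5.14 × 1.09 = 219.62 kPa
q·N_q = 14.696 × 1 = 14.696 kPa
q_ult = 219.62 + 14.696 = 234.32 kPa.

q_ult ≈ 234 kPa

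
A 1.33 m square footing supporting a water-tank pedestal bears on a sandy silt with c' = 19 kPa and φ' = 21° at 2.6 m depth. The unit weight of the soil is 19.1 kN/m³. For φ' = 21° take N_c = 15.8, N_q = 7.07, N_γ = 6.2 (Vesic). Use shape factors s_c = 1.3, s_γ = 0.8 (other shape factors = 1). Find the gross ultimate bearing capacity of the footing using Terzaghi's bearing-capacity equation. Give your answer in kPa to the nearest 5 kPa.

q_ult ≈ 805 kPa

Overburden at base level: q = 19.1 × 2.6 = 49.66 kPa.
Cohesion term c·N_c·s_c = 19 × 15.8 × 1.3 = 390.26 kPa; surcharge term q·N_q = 49.66 × 7.07 = 351.1 kPa; self-weight term 0.5·γ·B·N_γ·s_γ = 0.5 × 19.1 × 1.33 × 6.2 × 0.8 = 62.999 kPa.
q_ult = 390.26 + 351.1 + 62.999 = 804.36 kPa.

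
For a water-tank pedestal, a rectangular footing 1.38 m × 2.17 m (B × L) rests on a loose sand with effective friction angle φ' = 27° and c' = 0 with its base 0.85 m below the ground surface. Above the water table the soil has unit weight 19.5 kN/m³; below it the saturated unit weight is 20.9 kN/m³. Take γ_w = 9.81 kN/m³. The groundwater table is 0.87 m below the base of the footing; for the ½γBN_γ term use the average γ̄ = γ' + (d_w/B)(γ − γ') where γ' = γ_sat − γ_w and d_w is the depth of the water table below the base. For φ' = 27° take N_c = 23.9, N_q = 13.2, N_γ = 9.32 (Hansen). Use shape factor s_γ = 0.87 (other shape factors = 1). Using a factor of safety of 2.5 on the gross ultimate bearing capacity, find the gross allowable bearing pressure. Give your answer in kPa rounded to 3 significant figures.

Effective surcharge at the founding depth q = γ·D_f = 19.5 × 0.85 = 16.575 kPa.
With d_w = 0.87 m < B, γ̄ = 11.09 + (0.87/1.38) × (19.5 − 11.09) = 16.392 kN/m³.
q_ult = q·N_q + 0.5·γ·B·N_γ·s_γ
     = 16.575 × 13.2 + 0.5 × 16.392 × 1.38 × 9.32 × 0.87
     = 218.79 + 91.71 = 310.5 kPa.
q_all = 310.5 / 2.5 = 124.2 kPa.

q_all ≈ 124 kPa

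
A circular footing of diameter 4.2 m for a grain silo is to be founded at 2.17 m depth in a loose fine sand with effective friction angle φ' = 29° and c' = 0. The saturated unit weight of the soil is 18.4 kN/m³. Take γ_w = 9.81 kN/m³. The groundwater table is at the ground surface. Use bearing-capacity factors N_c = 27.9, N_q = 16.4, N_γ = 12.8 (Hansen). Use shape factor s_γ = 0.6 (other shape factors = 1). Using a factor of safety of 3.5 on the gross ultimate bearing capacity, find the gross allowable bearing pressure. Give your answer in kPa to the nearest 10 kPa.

q_all ≈ 130 kPa

With the water table at the surface the whole profile is submerged: γ' = 18.4 − 9.81 = 8.59 kN/m³, so q = γ'·D_f = 18.64 kPa; the same γ' applies in the ½γBN_γ term.
q_ult = q·N_q + 0.5·γ·B·N_γ·s_γ
     = 18.64 × 16.4 + 0.5 × 8.59 × 4.2 × 12.8 × 0.6
     = 305.7 + 138.54 = 444.24 kPa.
q_all = 444.24 / 3.5 = 126.93 kPa.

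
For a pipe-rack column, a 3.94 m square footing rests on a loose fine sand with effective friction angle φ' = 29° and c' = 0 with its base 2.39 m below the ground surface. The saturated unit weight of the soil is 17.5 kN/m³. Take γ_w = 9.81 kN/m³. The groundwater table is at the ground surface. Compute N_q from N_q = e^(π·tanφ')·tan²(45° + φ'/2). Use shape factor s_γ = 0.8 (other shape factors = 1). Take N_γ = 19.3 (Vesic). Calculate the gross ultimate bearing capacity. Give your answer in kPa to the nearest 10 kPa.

q_ult ≈ 540 kPa

tan29° = 0.5543, so N_q = e^(π×0.5543)·tan²(59.5°) = 5.705 × 2.882 = 16.44.
γ' = 17.5 − 9.81 = 7.69 kN/m³ (submerged throughout). q = 7.69 × 2.39 = 18.379 kPa; the same γ' applies in the ½γBN_γ term.
q·N_q = 18.379 × 16.443 = 302.21 kPa
0.5·γ·B·N_γ·s_γ = 0.5 × 7.69 × 3.94 × 19.3 × 0.8 = 233.91 kPa
q_ult = 302.21 + 233.91 = 536.12 kPa.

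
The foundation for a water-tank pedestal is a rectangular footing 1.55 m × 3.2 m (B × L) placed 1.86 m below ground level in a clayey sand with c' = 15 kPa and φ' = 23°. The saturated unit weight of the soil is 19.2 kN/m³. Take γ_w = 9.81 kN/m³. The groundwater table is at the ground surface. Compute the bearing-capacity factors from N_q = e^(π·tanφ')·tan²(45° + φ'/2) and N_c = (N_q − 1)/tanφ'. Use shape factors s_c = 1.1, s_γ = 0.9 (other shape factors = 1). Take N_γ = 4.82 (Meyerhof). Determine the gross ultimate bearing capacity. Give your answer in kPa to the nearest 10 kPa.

q_ult ≈ 480 kPa

tan23° = 0.4245, so N_q = e^(π×0.4245)·tan²(56.5°) = 3.794 × 2.283 = 8.66.
N_c = (8.66 − 1)/tan23° = 18.05.
Water table at ground surface, so effective unit weight γ' = 19.2 − 9.81 = 9.39 kN/m³ is used throughout; overburden q = 9.39 × 1.86 = 17.465 kPa; the same γ' applies in the ½γBN_γ term.
Cohesion term c·N_c·s_c = 15 × 18.049 × 1.1 = 297.8 kPa; surcharge term q·N_q = 17.465 × 8.6612 = 151.27 kPa; self-weight term 0.5·γ·B·N_γ·s_γ = 0.5 × 9.39 × 1.55 × 4.82 × 0.9 = 31.569 kPa.
q_ult = 297.8 + 151.27 + 31.569 = 480.64 kPa.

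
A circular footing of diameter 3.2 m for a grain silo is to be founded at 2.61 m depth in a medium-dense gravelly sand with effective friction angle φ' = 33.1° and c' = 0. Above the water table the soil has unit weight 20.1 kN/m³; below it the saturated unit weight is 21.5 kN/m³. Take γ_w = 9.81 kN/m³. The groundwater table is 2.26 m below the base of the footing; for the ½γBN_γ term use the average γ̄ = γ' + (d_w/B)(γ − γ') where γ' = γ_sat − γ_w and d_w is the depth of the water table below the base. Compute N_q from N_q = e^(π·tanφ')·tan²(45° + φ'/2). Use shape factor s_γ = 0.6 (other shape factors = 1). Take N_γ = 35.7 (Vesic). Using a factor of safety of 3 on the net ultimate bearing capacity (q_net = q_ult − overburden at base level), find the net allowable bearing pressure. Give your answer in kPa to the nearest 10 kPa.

q_all(net) ≈ 650 kPa

N_q = e^(π·tan33.1°)·tan²(61.55°) = 26.41.
Effective surcharge at the founding depth q = γ·D_f = 20.1 × 2.61 = 52.461 kPa.
With d_w = 2.26 m < B, γ̄ = 11.69 + (2.26/3.2) × (20.1 − 11.69) = 17.63 kN/m³.
q_ult = q·N_q + 0.5·γ·B·N_γ·s_γ
     = 52.461 × 26.406 + 0.5 × 17.63 × 3.2 × 35.7 × 0.6
     = 1385.3 + 604.2 = 1989.5 kPa.
q_net = 1989.5 − 52.461 = 1937 kPa.
q_all(net) = 1937 / 3 = 645.68 kPa.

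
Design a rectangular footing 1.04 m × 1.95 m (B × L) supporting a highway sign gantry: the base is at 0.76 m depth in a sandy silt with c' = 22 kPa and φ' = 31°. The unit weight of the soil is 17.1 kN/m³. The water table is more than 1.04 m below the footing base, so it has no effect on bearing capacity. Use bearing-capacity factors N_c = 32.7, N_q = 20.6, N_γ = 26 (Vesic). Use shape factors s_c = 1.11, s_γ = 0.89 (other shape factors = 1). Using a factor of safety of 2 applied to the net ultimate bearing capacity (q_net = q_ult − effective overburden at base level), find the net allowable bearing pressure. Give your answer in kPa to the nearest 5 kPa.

q = γ·D_f = 17.1 × 0.76 = 12.996 kPa.
c·N_c·s_c = 22 × 32.7 × 1.11 = 798.53 kPa
q·N_q = 12.996 × 20.6 = 267.72 kPa
0.5·γ·B·N_γ·s_γ = 0.5 × 17.1 × 1.04 × 26 × 0.89 = 205.76 kPa
q_ult = 798.53 + 267.72 + 205.76 = 1272 kPa.
Net ultimate: q_net = 1272 − 12.996 = 1259 kPa.
q_all(net) = 1259 / 2 = 629.51 kPa.

q_all(net) ≈ 630 kPa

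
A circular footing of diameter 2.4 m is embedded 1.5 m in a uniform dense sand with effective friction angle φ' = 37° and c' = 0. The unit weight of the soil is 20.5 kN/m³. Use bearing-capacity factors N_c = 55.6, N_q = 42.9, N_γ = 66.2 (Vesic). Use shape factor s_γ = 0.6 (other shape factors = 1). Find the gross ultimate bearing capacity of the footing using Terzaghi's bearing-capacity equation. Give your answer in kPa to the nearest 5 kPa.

q_ult ≈ 2295 kPa

Overburden at base level: q = 20.5 × 1.5 = 30.75 kPa.
Surcharge term q·N_q = 30.75 × 42.9 = 1319.2 kPa; self-weight term 0.5·γ·B·N_γ·s_γ = 0.5 × 20.5 × 2.4 × 66.2 × 0.6 = 977.11 kPa.
q_ult = 1319.2 + 977.11 = 2296.3 kPa.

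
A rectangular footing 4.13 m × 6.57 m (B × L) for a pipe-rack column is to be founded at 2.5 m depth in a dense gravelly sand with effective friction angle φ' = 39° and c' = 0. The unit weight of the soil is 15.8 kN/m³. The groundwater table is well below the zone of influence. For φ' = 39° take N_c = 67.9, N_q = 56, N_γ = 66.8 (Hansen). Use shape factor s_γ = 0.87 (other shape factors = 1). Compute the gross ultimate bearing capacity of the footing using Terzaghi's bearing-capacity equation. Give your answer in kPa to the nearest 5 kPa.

q = γ·D_f = 15.8 × 2.5 = 39.5 kPa.
q·N_q = 39.5 × 56 = 2212 kPa
0.5·γ·B·N_γ·s_γ = 0.5 × 15.8 × 4.13 × 66.8 × 0.87 = 1896.2 kPa
q_ult = 2212 + 1896.2 = 4108.2 kPa.

q_ult ≈ 4110 kPa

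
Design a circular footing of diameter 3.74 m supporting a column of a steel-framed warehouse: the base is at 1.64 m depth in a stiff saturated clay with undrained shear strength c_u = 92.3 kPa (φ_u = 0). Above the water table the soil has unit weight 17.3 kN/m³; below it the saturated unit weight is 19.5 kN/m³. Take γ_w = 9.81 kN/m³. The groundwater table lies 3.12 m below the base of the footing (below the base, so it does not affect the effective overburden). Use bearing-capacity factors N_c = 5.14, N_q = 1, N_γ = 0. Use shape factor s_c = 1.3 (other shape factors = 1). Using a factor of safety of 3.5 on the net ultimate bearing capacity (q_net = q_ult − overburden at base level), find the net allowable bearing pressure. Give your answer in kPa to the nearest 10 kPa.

q = γ·D_f = 17.3 × 1.64 = 28.372 kPa.
c·N_c·s_c = 92.3 × 5.14 × 1.3 = 616.75 kPa
q·N_q = 28.372 × 1 = 28.372 kPa
q_ult = 616.75 + 28.372 = 645.12 kPa.
q_net = 645.12 − 28.372 = 616.75 kPa.
q_all(net) = 616.75 / 3.5 = 176.21 kPa.

q_all(net) ≈ 180 kPa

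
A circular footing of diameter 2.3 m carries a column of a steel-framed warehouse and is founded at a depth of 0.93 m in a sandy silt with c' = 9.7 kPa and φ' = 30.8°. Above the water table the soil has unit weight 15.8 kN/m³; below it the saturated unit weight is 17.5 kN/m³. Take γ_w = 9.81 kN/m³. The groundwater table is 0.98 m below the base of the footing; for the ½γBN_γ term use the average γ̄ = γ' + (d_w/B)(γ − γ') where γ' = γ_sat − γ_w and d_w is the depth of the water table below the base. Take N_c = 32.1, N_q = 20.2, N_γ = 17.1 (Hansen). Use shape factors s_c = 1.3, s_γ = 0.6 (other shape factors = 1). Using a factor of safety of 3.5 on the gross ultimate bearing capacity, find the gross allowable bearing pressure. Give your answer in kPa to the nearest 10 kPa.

q_all ≈ 240 kPa

Effective surcharge at the founding depth q = γ·D_f = 15.8 × 0.93 = 14.694 kPa.
With d_w = 0.98 m < B, γ̄ = 7.69 + (0.98/2.3) × (15.8 − 7.69) = 11.146 kN/m³.
q_ult = c·N_c·s_c + q·N_q + 0.5·γ·B·N_γ·s_γ
     = 9.7 × 32.1 × 1.3 + 14.694 × 20.2 + 0.5 × 11.146 × 2.3 × 17.1 × 0.6
     = 404.78 + 296.82 + 131.51 = 833.11 kPa.
q_all = 833.11 / 3.5 = 238.03 kPa.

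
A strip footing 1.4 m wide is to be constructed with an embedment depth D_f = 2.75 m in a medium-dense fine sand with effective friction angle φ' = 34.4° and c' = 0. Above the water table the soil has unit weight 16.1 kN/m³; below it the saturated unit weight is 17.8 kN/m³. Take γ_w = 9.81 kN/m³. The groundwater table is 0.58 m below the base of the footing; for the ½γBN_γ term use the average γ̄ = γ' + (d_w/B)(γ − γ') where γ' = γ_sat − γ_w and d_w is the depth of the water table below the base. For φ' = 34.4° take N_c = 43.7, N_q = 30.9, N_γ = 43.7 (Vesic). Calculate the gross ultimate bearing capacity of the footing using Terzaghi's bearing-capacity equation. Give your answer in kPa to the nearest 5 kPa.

Overburden at base level: q = 16.1 × 2.75 = 44.275 kPa.
The water table is 0.58 m below the base (< B = 1.4 m), so the ½γBN_γ term uses γ̄ = γ' + (d_w/B)(γ − γ') = 7.99 + (0.58/1.4)(16.1 − 7.99) = 11.35 kN/m³.
Surcharge term q·N_q = 44.275 × 30.9 = 1368.1 kPa; self-weight term 0.5·γ·B·N_γ = 0.5 × 11.35 × 1.4 × 43.7 = 347.19 kPa.
q_ult = 1368.1 + 347.19 = 1715.3 kPa.

q_ult ≈ 1715 kPa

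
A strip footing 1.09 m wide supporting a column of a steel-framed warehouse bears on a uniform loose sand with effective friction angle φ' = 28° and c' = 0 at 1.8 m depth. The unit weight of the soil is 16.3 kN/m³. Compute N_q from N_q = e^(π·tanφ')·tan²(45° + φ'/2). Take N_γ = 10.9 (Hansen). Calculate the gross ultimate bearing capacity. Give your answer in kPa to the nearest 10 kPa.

q_ult ≈ 530 kPa

tan28° = 0.5317, so N_q = e^(π×0.5317)·tan²(59°) = 5.314 × 2.77 = 14.72.
Overburden at base level: q = 16.3 × 1.8 = 29.34 kPa.
Surcharge term q·N_q = 29.34 × 14.72 = 431.88 kPa; self-weight term 0.5·γ·B·N_γ = 0.5 × 16.3 × 1.09 × 10.9 = 96.83 kPa.
q_ult = 431.88 + 96.83 = 528.71 kPa.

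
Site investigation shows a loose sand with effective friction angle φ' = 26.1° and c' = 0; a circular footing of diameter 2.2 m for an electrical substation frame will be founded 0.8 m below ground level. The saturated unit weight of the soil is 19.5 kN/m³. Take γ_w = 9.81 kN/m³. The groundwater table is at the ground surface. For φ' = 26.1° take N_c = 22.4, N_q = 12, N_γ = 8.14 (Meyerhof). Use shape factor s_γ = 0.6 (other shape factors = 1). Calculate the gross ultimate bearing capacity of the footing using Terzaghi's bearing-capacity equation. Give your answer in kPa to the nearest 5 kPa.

Water table at ground surface, so effective unit weight γ' = 19.5 − 9.81 = 9.69 kN/m³ is used throughout; overburden q = 9.69 × 0.8 = 7.752 kPa; the same γ' applies in the ½γBN_γ term.
Surcharge term q·N_q = 7.752 × 12 = 93.024 kPa; self-weight term 0.5·γ·B·N_γ·s_γ = 0.5 × 9.69 × 2.2 × 8.14 × 0.6 = 52.059 kPa.
q_ult = 93.024 + 52.059 = 145.08 kPa.

q_ult ≈ 145 kPa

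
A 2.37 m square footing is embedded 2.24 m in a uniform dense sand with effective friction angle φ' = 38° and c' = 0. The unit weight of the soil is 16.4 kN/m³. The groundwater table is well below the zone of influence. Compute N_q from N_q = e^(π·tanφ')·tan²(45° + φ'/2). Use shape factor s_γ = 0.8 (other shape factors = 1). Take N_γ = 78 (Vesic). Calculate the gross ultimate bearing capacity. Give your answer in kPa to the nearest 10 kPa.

q_ult ≈ 3010 kPa

tan38° = 0.7813, so N_q = e^(π×0.7813)·tan²(64°) = 11.64 × 4.204 = 48.93.
Effective surcharge at the founding depth q = γ·D_f = 16.4 × 2.24 = 36.736 kPa.
q_ult = q·N_q + 0.5·γ·B·N_γ·s_γ
     = 36.736 × 48.933 + 0.5 × 16.4 × 2.37 × 78 × 0.8
     = 1797.6 + 1212.7 = 3010.3 kPa.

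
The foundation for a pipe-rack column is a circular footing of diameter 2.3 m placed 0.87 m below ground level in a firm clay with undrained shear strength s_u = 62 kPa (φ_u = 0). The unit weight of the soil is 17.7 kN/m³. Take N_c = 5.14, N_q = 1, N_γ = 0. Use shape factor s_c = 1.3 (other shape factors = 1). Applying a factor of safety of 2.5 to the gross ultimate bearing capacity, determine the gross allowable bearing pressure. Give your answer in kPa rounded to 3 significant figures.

Effective surcharge at the founding depth q = γ·D_f = 17.7 × 0.87 = 15.399 kPa.
q_ult = c·N_c·s_c + q·N_q
     = 62 × 5.14 × 1.3 + 15.399 × 1
     = 414.28 + 15.399 = 429.68 kPa.
q_all = q_ult / FS = 429.68 / 2.5 = 171.87 kPa.

q_all ≈ 172 kPa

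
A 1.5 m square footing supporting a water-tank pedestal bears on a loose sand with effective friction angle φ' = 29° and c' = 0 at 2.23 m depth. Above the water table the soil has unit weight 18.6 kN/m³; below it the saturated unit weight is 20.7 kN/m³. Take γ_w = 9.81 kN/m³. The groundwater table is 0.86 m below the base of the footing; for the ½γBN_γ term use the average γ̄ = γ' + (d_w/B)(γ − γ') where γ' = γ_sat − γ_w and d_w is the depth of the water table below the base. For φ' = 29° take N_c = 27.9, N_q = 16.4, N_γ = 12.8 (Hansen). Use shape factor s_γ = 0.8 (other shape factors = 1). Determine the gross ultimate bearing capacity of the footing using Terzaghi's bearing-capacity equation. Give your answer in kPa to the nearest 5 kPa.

Overburden at base level: q = 18.6 × 2.23 = 41.478 kPa.
The water table is 0.86 m below the base (< B = 1.5 m), so the ½γBN_γ term uses γ̄ = γ' + (d_w/B)(γ − γ') = 10.89 + (0.86/1.5)(18.6 − 10.89) = 15.31 kN/m³.
Surcharge term q·N_q = 41.478 × 16.4 = 680.24 kPa; self-weight term 0.5·γ·B·N_γ·s_γ = 0.5 × 15.31 × 1.5 × 12.8 × 0.8 = 117.58 kPa.
q_ult = 680.24 + 117.58 = 797.82 kPa.

q_ult ≈ 800 kPa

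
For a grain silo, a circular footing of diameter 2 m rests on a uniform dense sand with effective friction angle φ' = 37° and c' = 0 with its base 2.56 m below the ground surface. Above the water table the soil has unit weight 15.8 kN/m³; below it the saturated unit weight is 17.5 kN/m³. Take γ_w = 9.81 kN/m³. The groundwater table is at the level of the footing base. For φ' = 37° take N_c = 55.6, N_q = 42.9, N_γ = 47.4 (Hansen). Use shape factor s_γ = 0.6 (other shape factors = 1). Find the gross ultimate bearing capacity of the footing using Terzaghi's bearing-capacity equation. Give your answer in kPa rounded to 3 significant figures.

q_ult ≈ 1950 kPa

q = γ·D_f = 15.8 × 2.56 = 40.448 kPa.
For the ½γBN_γ term take γ' = 17.5 − 9.81 = 7.69 kN/m³ (soil below base is submerged).
q·N_q = 40.448 × 42.9 = 1735.2 kPa
0.5·γ·B·N_γ·s_γ = 0.5 × 7.69 × 2 × 47.4 × 0.6 = 218.7 kPa
q_ult = 1735.2 + 218.7 = 1953.9 kPa.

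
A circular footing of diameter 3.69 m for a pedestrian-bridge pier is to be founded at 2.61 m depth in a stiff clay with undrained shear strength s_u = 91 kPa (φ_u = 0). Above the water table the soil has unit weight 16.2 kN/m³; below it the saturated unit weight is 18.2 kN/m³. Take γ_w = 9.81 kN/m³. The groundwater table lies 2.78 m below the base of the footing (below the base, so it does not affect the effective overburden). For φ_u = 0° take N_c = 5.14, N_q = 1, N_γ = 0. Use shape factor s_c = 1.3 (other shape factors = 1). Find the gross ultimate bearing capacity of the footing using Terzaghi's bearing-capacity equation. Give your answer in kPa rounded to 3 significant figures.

q_ult ≈ 650 kPa

Effective surcharge at the founding depth q = γ·D_f = 16.2 × 2.61 = 42.282 kPa.
q_ult = c·N_c·s_c + q·N_q
     = 91 × 5.14 × 1.3 + 42.282 × 1
     = 608.06 + 42.282 = 650.34 kPa.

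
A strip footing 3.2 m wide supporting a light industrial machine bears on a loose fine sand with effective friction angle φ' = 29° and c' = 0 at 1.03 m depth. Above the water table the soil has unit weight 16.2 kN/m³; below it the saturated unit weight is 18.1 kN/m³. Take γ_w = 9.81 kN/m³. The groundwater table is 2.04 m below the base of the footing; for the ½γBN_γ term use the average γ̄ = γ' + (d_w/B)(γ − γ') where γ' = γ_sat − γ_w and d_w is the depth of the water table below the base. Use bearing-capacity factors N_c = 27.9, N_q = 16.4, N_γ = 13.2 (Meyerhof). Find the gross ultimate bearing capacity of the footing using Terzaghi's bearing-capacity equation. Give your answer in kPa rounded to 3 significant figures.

q = γ·D_f = 16.2 × 1.03 = 16.686 kPa.
γ' = 8.29 kN/m³; averaging over the depth B below the base, γ̄ = γ' + (d_w/B)(γ − γ') = 13.333 kN/m³.
q·N_q = 16.686 × 16.4 = 273.65 kPa
0.5·γ·B·N_γ = 0.5 × 13.333 × 3.2 × 13.2 = 281.59 kPa
q_ult = 273.65 + 281.59 = 555.24 kPa.

q_ult ≈ 555 kPa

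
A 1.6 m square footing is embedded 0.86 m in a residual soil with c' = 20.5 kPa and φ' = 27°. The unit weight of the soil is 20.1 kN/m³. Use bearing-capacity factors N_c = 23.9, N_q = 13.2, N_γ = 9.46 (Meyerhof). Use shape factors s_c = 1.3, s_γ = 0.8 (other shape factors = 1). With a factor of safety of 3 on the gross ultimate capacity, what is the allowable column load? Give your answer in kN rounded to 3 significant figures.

Effective surcharge at the founding depth q = γ·D_f = 20.1 × 0.86 = 17.286 kPa.
q_ult = c·N_c·s_c + q·N_q + 0.5·γ·B·N_γ·s_γ
     = 20.5 × 23.9 × 1.3 + 17.286 × 13.2 + 0.5 × 20.1 × 1.6 × 9.46 × 0.8
     = 636.94 + 228.18 + 121.69 = 986.8 kPa.
Gross allowable pressure q_all = 986.8 / 3 = 328.93 kPa.
Footing area = 2.56 m², so allowable column load = 328.93 × 2.56 = 842.07 kN.

P_all ≈ 842 kN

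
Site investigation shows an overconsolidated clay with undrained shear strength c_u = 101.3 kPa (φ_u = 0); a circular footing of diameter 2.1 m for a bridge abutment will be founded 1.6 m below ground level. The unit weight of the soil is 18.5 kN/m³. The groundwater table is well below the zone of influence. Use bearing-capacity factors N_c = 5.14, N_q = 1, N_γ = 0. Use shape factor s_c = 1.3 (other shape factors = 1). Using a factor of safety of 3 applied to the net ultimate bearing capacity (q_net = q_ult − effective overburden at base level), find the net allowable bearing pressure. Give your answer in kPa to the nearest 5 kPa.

q_all(net) ≈ 225 kPa

Effective surcharge at the founding depth q = γ·D_f = 18.5 × 1.6 = 29.6 kPa.
q_ult = c·N_c·s_c + q·N_q
     = 101.3 × 5.14 × 1.3 + 29.6 × 1
     = 676.89 + 29.6 = 706.49 kPa.
Net ultimate: q_net = 706.49 − 29.6 = 676.89 kPa.
q_all(net) = 676.89 / 3 = 225.63 kPa.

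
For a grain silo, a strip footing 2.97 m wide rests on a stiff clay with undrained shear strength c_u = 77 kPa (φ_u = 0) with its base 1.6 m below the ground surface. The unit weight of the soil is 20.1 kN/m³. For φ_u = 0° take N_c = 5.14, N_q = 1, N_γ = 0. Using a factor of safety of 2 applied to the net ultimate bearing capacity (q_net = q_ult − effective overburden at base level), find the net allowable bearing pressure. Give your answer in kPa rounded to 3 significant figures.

q_all(net) ≈ 198 kPa

q = γ·D_f = 20.1 × 1.6 = 32.16 kPa.
c·N_c = 77 × 5.14 = 395.78 kPa
q·N_q = 32.16 × 1 = 32.16 kPa
q_ult = 395.78 + 32.16 = 427.94 kPa.
Net ultimate: q_net = 427.94 − 32.16 = 395.78 kPa.
q_all(net) = 395.78 / 2 = 197.89 kPa.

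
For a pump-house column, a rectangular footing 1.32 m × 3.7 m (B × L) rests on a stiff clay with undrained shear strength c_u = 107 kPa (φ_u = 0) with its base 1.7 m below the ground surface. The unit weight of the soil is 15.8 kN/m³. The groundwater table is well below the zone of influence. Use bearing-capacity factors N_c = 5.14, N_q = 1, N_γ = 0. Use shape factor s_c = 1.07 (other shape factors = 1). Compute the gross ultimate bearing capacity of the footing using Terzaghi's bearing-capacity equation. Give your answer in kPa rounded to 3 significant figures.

q_ult ≈ 615 kPa

Overburden at base level: q = 15.8 × 1.7 = 26.86 kPa.
Cohesion term c·N_c·s_c = 107 × 5.14 × 1.07 = 588.48 kPa; surcharge term q·N_q = 26.86 × 1 = 26.86 kPa.
q_ult = 588.48 + 26.86 = 615.34 kPa.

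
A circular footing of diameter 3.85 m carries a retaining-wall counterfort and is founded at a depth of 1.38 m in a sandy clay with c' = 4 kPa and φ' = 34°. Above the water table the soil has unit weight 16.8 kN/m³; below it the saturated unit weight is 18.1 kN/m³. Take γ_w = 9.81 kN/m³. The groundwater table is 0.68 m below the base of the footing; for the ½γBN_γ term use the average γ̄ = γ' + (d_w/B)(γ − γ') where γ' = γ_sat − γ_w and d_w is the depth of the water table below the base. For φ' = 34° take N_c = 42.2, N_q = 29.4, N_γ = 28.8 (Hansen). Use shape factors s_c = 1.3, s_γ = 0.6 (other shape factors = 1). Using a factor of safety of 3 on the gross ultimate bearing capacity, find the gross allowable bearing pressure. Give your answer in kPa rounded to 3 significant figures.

q_all ≈ 409 kPa

q = γ·D_f = 16.8 × 1.38 = 23.184 kPa.
γ' = 8.29 kN/m³; averaging over the depth B below the base, γ̄ = γ' + (d_w/B)(γ − γ') = 9.7931 kN/m³.
c·N_c·s_c = 4 × 42.2 × 1.3 = 219.44 kPa
q·N_q = 23.184 × 29.4 = 681.61 kPa
0.5·γ·B·N_γ·s_γ = 0.5 × 9.7931 × 3.85 × 28.8 × 0.6 = 325.76 kPa
q_ult = 219.44 + 681.61 + 325.76 = 1226.8 kPa.
q_all = 1226.8 / 3 = 408.94 kPa.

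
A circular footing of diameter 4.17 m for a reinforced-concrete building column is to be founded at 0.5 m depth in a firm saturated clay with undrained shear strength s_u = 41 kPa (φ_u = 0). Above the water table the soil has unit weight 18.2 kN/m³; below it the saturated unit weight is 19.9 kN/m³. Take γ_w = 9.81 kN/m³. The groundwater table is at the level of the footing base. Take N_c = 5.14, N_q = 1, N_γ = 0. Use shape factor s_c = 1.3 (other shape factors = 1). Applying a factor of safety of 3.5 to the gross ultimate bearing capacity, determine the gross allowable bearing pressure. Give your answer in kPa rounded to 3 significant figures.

q = γ·D_f = 18.2 × 0.5 = 9.1 kPa.
c·N_c·s_c = 41 × 5.14 × 1.3 = 273.96 kPa
q·N_q = 9.1 × 1 = 9.1 kPa
q_ult = 273.96 + 9.1 = 283.06 kPa.
q_all = q_ult / FS = 283.06 / 3.5 = 80.875 kPa.

q_all ≈ 80.9 kPa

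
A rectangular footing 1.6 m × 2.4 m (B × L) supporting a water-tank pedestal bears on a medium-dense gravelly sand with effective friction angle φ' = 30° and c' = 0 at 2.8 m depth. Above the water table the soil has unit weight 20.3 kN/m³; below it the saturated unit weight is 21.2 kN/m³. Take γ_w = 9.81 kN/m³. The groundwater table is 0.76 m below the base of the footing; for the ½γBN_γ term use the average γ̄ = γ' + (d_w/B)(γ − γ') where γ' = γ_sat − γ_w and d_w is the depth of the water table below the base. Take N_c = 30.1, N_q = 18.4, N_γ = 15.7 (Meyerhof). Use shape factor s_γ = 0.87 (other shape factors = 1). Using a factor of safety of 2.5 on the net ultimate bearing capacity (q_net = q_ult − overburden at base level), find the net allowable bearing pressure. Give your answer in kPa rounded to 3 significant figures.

Effective surcharge at the founding depth q = γ·D_f = 20.3 × 2.8 = 56.84 kPa.
With d_w = 0.76 m < B, γ̄ = 11.39 + (0.76/1.6) × (20.3 − 11.39) = 15.622 kN/m³.
q_ult = q·N_q + 0.5·γ·B·N_γ·s_γ
     = 56.84 × 18.4 + 0.5 × 15.622 × 1.6 × 15.7 × 0.87
     = 1045.9 + 170.71 = 1216.6 kPa.
q_net = 1216.6 − 56.84 = 1159.7 kPa.
q_all(net) = 1159.7 / 2.5 = 463.89 kPa.

q_all(net) ≈ 464 kPa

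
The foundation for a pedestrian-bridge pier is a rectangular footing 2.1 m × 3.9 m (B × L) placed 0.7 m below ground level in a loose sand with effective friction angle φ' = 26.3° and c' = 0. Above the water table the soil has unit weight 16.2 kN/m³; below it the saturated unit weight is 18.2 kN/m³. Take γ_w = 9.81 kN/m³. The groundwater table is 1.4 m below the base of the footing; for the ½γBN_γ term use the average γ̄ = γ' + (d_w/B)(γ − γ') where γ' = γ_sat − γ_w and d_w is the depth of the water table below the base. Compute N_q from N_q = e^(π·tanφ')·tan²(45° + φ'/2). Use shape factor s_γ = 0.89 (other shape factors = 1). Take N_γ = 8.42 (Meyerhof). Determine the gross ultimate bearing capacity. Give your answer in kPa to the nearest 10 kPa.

tan26.3° = 0.4942, so N_q = e^(π×0.4942)·tan²(58.15°) = 4.724 × 2.591 = 12.24.
Overburden at base level: q = 16.2 × 0.7 = 11.34 kPa.
The water table is 1.4 m below the base (< B = 2.1 m), so the ½γBN_γ term uses γ̄ = γ' + (d_w/B)(γ − γ') = 8.39 + (1.4/2.1)(16.2 − 8.39) = 13.597 kN/m³.
Surcharge term q·N_q = 11.34 × 12.241 = 138.81 kPa; self-weight term 0.5·γ·B·N_γ·s_γ = 0.5 × 13.597 × 2.1 × 8.42 × 0.89 = 106.99 kPa.
q_ult = 138.81 + 106.99 = 245.79 kPa.

q_ult ≈ 250 kPa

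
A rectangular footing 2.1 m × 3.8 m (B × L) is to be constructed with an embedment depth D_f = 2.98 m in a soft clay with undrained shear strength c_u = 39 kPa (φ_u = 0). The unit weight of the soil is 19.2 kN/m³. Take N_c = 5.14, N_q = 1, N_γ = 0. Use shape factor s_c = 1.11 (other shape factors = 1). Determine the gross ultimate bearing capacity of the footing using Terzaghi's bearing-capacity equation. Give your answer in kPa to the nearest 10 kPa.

q = γ·D_f = 19.2 × 2.98 = 57.216 kPa.
c·N_c·s_c = 39 × 5.14 × 1.11 = 222.51 kPa
q·N_q = 57.216 × 1 = 57.216 kPa
q_ult = 222.51 + 57.216 = 279.73 kPa.

q_ult ≈ 280 kPa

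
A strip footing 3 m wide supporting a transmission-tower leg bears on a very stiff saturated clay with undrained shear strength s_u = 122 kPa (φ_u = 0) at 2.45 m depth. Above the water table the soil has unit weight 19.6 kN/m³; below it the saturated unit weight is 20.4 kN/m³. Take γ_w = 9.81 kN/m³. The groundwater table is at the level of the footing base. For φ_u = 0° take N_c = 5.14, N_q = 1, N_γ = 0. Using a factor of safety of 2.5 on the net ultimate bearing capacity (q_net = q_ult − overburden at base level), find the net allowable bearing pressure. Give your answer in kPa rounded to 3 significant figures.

q_all(net) ≈ 251 kPa

Overburden at base level: q = 19.6 × 2.45 = 48.02 kPa.
Cohesion term c·N_c = 122 × 5.14 = 627.08 kPa; surcharge term q·N_q = 48.02 × 1 = 48.02 kPa.
q_ult = 627.08 + 48.02 = 675.1 kPa.
q_net = 675.1 − 48.02 = 627.08 kPa.
q_all(net) = 627.08 / 2.5 = 250.83 kPa.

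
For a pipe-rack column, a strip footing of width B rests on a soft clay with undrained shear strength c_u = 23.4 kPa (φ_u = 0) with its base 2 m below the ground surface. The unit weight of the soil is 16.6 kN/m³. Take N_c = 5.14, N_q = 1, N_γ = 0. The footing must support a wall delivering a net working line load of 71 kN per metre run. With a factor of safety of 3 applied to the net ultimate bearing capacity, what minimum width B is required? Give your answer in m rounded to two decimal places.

B = 1.77 m

q = γ·D_f = 16.6 × 2 = 33.2 kPa.
c·N_c = 23.4 × 5.14 = 120.28 kPa
q·N_q = 33.2 × 1 = 33.2 kPa
q_ult = 120.28 + 33.2 = 153.48 kPa.
For φ = 0 the ½γBN_γ term vanishes, so q_ult is independent of B. q_net = 153.48 − 33.2 = 120.28 kPa; q_all(net) = 120.28/3 = 40.092 kPa.
Required width B = w / q_all(net) = 71 / 40.092 = 1.771 m.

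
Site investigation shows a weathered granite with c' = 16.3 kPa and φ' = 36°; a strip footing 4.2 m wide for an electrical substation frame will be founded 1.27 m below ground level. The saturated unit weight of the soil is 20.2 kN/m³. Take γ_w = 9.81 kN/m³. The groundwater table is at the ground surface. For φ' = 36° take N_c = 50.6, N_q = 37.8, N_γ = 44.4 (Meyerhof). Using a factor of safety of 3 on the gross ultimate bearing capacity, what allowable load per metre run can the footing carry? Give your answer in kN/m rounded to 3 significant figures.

≈ 3210 kN/m

With the water table at the surface the whole profile is submerged: γ' = 20.2 − 9.81 = 10.39 kN/m³, so q = γ'·D_f = 13.195 kPa; the same γ' applies in the ½γBN_γ term.
q_ult = c·N_c + q·N_q + 0.5·γ·B·N_γ
     = 16.3 × 50.6 + 13.195 × 37.8 + 0.5 × 10.39 × 4.2 × 44.4
     = 824.78 + 498.78 + 968.76 = 2292.3 kPa.
Gross allowable pressure q_all = 2292.3 / 3 = 764.11 kPa.
Allowable wall load = q_all × B = 764.11 × 4.2 = 3209.3 kN per metre run.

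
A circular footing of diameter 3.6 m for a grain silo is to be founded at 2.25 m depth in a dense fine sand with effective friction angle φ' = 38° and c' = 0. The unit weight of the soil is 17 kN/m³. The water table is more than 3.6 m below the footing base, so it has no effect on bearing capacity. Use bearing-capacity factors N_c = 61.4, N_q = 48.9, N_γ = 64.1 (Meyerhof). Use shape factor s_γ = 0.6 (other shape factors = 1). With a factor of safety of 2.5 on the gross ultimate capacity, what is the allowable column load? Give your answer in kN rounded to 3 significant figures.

Overburden at base level: q = 17 × 2.25 = 38.25 kPa.
Surcharge term q·N_q = 38.25 × 48.9 = 1870.4 kPa; self-weight term 0.5·γ·B·N_γ·s_γ = 0.5 × 17 × 3.6 × 64.1 × 0.6 = 1176.9 kPa.
q_ult = 1870.4 + 1176.9 = 3047.3 kPa.
Gross allowable pressure q_all = 3047.3 / 2.5 = 1218.9 kPa.
Footing area = 10.1788 m², so allowable column load = 1218.9 × 10.1788 = 12407 kN.

P_all ≈ 12400 kN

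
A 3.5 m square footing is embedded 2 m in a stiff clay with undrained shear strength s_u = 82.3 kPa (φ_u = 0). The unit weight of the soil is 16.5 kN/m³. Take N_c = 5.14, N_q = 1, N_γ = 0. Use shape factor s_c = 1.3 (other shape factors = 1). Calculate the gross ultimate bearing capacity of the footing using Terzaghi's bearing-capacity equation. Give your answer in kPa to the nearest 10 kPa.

Overburden at base level: q = 16.5 × 2 = 33 kPa.
Cohesion term c·N_c·s_c = 82.3 × 5.14 × 1.3 = 549.93 kPa; surcharge term q·N_q = 33 × 1 = 33 kPa.
q_ult = 549.93 + 33 = 582.93 kPa.

q_ult ≈ 580 kPa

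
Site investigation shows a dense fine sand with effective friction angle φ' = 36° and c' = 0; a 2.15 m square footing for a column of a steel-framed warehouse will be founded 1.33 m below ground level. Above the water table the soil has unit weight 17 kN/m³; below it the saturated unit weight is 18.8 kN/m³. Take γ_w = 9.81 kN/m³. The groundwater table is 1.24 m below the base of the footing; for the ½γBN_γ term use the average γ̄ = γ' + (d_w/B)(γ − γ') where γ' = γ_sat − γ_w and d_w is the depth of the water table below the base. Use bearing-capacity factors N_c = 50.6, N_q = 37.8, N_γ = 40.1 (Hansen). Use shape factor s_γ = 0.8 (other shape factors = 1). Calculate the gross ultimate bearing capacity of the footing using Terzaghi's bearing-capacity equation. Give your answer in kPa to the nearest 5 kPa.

Overburden at base level: q = 17 × 1.33 = 22.61 kPa.
The water table is 1.24 m below the base (< B = 2.15 m), so the ½γBN_γ term uses γ̄ = γ' + (d_w/B)(γ − γ') = 8.99 + (1.24/2.15)(17 − 8.99) = 13.61 kN/m³.
Surcharge term q·N_q = 22.61 × 37.8 = 854.66 kPa; self-weight term 0.5·γ·B·N_γ·s_γ = 0.5 × 13.61 × 2.15 × 40.1 × 0.8 = 469.34 kPa.
q_ult = 854.66 + 469.34 = 1324 kPa.

q_ult ≈ 1325 kPa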